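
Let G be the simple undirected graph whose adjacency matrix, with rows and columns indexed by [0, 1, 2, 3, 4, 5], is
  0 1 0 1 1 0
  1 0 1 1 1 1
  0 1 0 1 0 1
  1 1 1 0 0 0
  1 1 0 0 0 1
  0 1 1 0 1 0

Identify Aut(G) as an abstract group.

Vertex 1 is the unique vertex of degree 5; the remaining 5 vertices each have degree 3 and induce a cycle, so G is the wheel on 6 vertices with hub 1. With the hub fixed, the remaining symmetry is that of the rim cycle C_5, giving the dihedral group D_5.

D_5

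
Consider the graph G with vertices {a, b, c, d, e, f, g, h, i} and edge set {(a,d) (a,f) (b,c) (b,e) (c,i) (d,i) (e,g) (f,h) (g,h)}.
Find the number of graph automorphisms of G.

G is 2-regular and connected on 9 vertices, i.e. the cycle C_9. C_9 has 9 rotations and 9 reflections, so Aut(C_9) ≅ D_9 of order 18.

18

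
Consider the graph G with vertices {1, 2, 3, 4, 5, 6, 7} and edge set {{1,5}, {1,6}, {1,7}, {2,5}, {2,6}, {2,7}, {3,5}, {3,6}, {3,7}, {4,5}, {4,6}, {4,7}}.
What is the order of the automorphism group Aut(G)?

144

The vertices split by degree into {5, 6, 7} (degree 4) and {1, 2, 3, 4} (degree 3); every edge runs between the two parts, so G is the complete bipartite graph K_{3,4}. The parts have unequal sizes, so no automorphism swaps them; each part is permuted independently, giving S_4 × S_3 of order 4!·3! = 144.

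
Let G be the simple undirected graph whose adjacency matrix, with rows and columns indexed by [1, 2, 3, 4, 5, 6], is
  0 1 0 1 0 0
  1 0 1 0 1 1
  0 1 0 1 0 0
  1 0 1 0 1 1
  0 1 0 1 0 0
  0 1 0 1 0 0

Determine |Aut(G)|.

48

The vertices split by degree into {2, 4} (degree 4) and {1, 3, 5, 6} (degree 2); every edge runs between the two parts, so G is the complete bipartite graph K_{2,4}. Automorphisms preserve the bipartition setwise (since the parts differ in size) and act as S_2 × S_4 within it; |Aut| = 48.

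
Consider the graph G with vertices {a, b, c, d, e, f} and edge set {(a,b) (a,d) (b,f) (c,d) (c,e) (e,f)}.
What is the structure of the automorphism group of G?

D_6

Every vertex has degree 2 and the graph is connected, so G is the 6-cycle C_6. C_6 has 6 rotations and 6 reflections, so Aut(C_6) ≅ D_6 of order 12.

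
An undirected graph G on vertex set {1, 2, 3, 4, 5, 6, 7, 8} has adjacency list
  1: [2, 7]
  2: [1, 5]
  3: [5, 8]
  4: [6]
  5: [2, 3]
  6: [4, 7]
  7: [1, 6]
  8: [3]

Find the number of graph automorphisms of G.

The degree sequence is [2, 2, 2, 1, 2, 2, 2, 1]; the two degree-1 vertices 4 and 8 are the ends of a path, so G = P_8. A path has exactly one nontrivial symmetry — reversal — giving Aut(G) of order 2.

2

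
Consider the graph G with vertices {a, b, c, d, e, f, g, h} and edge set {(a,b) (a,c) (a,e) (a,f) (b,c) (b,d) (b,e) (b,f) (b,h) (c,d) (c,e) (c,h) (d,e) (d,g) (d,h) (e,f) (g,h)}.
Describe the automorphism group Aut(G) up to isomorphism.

Degrees alone do not determine every vertex (e.g. a and h both have degree 4), but their neighbour-degree multisets differ: N(a) has degrees [3, 5, 5, 6] while N(h) has degrees [2, 5, 5, 6]. Repeating this refinement separates all vertices, so the only automorphism is the identity.

1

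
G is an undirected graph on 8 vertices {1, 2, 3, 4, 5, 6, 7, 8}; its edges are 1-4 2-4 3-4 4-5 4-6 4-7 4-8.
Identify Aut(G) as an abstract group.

S_7

Vertex 4 has degree 7 and every other vertex has degree 1, so G is the star K_{1,7} with centre 4. Any automorphism fixes the centre and permutes the 7 leaves freely, so Aut(G) ≅ S_7 of order 7! = 5040.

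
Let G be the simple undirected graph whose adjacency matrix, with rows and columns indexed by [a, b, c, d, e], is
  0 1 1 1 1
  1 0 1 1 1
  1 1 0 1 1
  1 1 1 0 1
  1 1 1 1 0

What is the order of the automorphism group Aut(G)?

Every vertex has degree 4, so G is the complete graph K_5. Every bijection on the vertex set is an automorphism of K_5; hence Aut(K_5) ≅ S_5, order 120.

120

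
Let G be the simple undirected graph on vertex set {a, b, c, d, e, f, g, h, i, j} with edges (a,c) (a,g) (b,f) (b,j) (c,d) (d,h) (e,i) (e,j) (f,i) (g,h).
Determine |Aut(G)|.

200

G has two connected components, {b, e, f, i, j} and {a, c, d, g, h}; each is 2-regular, so G = C_5 ⊔ C_5. Aut of a disjoint union of two copies of C_5 is the wreath product D_5 ≀ Z_2, of order 2·10² = 200.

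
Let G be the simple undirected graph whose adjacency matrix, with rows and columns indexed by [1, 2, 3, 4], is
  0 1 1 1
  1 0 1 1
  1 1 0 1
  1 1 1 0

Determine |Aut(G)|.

All 4 vertices are pairwise adjacent: G = K_4. Any permutation of the 4 vertices preserves K_4, so Aut(K_4) = S_4 of order 4! = 24.

24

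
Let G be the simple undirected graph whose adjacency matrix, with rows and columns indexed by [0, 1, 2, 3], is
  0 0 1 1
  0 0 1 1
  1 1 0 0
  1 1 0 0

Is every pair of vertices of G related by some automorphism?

G is 2-regular and connected on 4 vertices, i.e. the cycle C_4. C_4 has 4 rotations and 4 reflections, so Aut(C_4) ≅ D_4 of order 8. Under this action every vertex can be carried to every other, so G is vertex-transitive.

Yes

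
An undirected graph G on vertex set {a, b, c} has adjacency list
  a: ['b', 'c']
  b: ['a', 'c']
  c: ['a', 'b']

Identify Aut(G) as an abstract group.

Every vertex has degree 2, so G is the complete graph K_3. Any permutation of the 3 vertices preserves K_3, so Aut(K_3) = S_3 of order 3! = 6.

the symmetric group on 3 letters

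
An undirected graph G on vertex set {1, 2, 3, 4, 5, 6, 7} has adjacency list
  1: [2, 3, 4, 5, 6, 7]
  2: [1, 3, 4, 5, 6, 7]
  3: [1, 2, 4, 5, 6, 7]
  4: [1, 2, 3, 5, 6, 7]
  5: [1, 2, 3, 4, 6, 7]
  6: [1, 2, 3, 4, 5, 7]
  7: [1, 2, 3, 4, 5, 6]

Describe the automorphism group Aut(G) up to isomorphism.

S_7

All 7 vertices are pairwise adjacent: G = K_7. Every bijection on the vertex set is an automorphism of K_7; hence Aut(K_7) ≅ S_7, order 5040.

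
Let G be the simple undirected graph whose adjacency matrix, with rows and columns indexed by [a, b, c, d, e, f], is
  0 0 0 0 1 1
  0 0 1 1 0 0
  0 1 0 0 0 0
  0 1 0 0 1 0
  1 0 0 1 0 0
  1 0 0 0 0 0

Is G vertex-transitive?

No

Automorphisms preserve degree, but G has vertices of degree 1 and vertices of degree 2; no automorphism maps one to the other, so G is not vertex-transitive.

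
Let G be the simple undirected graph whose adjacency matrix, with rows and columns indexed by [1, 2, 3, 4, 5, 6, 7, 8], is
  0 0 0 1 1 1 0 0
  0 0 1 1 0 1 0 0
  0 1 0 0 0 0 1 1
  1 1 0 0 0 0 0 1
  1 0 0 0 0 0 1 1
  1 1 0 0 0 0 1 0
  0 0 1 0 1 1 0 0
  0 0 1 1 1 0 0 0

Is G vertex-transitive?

Yes

G is 3-regular and bipartite on 2^3 = 8 vertices with girth 4; it is the hypercube graph Q_3. The symmetry group of the 3-cube is the hyperoctahedral group B_3 = Z_2 ≀ S_3, of order 2^3·3! = 48. Under this action every vertex can be carried to every other, so G is vertex-transitive.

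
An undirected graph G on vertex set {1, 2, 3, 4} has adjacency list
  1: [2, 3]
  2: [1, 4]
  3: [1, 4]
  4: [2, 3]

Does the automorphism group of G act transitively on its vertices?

Yes

G is 2-regular and bipartite on 2^2 = 4 vertices with girth 4; it is the hypercube graph Q_2. Aut(Q_2) consists of the signed permutations of the 2 coordinate axes: 2! permutations times 2^2 sign flips, so |Aut| = 2^2·2! = 8. Under this action every vertex can be carried to every other, so G is vertex-transitive.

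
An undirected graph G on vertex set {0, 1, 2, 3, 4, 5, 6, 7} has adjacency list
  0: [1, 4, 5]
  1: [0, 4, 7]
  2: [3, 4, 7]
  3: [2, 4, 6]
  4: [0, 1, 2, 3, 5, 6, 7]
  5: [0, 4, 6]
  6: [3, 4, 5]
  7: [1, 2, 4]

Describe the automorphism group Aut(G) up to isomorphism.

the dihedral group of order 14

Vertex 4 is the unique vertex of degree 7; the remaining 7 vertices each have degree 3 and induce a cycle, so G is the wheel on 8 vertices with hub 4. Every automorphism fixes the hub and acts on the rim 7-cycle, so Aut(G) ≅ Aut(C_7) = D_7 of order 14.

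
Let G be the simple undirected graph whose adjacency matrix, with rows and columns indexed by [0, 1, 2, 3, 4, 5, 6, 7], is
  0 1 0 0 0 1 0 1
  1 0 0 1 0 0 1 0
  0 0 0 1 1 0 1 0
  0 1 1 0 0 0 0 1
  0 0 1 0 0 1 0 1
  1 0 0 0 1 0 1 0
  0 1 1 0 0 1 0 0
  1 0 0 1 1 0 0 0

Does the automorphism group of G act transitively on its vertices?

Yes

G is 3-regular and bipartite on 2^3 = 8 vertices with girth 4; it is the hypercube graph Q_3. The symmetry group of the 3-cube is the hyperoctahedral group B_3 = Z_2 ≀ S_3, of order 2^3·3! = 48. Under this action every vertex can be carried to every other, so G is vertex-transitive.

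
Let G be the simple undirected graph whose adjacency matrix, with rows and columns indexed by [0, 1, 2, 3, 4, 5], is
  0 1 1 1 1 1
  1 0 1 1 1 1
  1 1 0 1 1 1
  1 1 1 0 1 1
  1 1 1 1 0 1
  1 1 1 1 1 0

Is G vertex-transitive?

Yes

Every vertex has degree 5, so G is the complete graph K_6. Every bijection on the vertex set is an automorphism of K_6; hence Aut(K_6) ≅ S_6, order 720. This group acts transitively on the 6 vertices.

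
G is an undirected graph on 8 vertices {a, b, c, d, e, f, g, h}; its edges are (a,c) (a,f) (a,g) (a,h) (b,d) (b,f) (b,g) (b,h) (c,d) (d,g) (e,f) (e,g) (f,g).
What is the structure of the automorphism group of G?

{e}

Degrees alone do not determine every vertex (e.g. a and b both have degree 4), but their neighbour-degree multisets differ: N(a) has degrees [2, 2, 4, 5] while N(b) has degrees [2, 3, 4, 5]. Repeating this refinement separates all vertices, so the only automorphism is the identity.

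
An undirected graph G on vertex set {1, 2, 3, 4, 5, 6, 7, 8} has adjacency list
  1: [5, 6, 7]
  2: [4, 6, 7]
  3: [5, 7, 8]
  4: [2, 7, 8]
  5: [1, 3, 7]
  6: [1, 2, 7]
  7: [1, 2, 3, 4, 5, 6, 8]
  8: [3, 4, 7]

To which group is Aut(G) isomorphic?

Vertex 7 is the unique vertex of degree 7; the remaining 7 vertices each have degree 3 and induce a cycle, so G is the wheel on 8 vertices with hub 7. With the hub fixed, the remaining symmetry is that of the rim cycle C_7, giving the dihedral group D_7.

D_7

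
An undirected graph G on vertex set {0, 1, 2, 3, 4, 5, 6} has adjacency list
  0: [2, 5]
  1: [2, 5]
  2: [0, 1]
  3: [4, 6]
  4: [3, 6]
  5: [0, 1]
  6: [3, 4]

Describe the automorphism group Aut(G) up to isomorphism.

D_4 × D_3

G has two connected components, {0, 1, 2, 5} and {3, 4, 6}; each is 2-regular, so G = C_4 ⊔ C_3. No automorphism exchanges components of different sizes, hence Aut(G) is the direct product D_4 × D_3, order 48.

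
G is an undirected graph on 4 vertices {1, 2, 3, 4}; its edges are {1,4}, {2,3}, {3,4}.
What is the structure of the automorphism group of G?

The degree sequence is [1, 1, 2, 2]; the two degree-1 vertices 1 and 2 are the ends of a path, so G = P_4. A path has exactly one nontrivial symmetry — reversal — giving Aut(G) of order 2.

Z_2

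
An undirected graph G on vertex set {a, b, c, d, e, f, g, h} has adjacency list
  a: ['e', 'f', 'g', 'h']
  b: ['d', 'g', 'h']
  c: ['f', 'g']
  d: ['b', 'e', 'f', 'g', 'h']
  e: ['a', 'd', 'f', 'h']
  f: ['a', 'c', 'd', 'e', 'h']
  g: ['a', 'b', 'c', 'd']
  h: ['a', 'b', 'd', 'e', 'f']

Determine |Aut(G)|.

The degree sequence is [4, 3, 2, 5, 4, 5, 4, 5]. Checking the degree-preserving permutations of the vertex set shows that none except the identity preserves every edge, so Aut(G) is trivial.

1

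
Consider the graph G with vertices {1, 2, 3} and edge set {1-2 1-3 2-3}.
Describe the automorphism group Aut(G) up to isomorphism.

the symmetric group on 3 letters

Every vertex has degree 2, so G is the complete graph K_3. Every bijection on the vertex set is an automorphism of K_3; hence Aut(K_3) ≅ S_3, order 6.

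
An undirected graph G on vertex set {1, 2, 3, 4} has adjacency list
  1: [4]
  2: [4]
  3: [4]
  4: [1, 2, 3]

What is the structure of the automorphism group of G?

the symmetric group on 3 letters

Vertex 4 has degree 3 and every other vertex has degree 1, so G is the star K_{1,3} with centre 4. Any automorphism fixes the centre and permutes the 3 leaves freely, so Aut(G) ≅ S_3 of order 3! = 6.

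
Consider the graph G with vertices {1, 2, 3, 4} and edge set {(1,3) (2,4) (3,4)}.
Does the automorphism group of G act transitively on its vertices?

Automorphisms preserve degree, but G has vertices of degree 1 and vertices of degree 2; no automorphism maps one to the other, so G is not vertex-transitive.

No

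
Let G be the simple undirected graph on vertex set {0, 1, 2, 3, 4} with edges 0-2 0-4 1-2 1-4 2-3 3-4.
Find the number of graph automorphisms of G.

12

The vertices split by degree into {2, 4} (degree 3) and {0, 1, 3} (degree 2); every edge runs between the two parts, so G is the complete bipartite graph K_{2,3}. The parts have unequal sizes, so no automorphism swaps them; each part is permuted independently, giving S_3 × S_2 of order 3!·2! = 12.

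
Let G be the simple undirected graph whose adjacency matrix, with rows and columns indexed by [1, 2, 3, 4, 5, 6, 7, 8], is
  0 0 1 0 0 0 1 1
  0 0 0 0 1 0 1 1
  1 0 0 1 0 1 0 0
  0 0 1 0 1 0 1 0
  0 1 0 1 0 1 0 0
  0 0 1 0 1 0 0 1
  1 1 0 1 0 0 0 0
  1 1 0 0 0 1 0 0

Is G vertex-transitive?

Yes

G is 3-regular and bipartite on 2^3 = 8 vertices with girth 4; it is the hypercube graph Q_3. Aut(Q_3) consists of the signed permutations of the 3 coordinate axes: 3! permutations times 2^3 sign flips, so |Aut| = 2^3·3! = 48. Under this action every vertex can be carried to every other, so G is vertex-transitive.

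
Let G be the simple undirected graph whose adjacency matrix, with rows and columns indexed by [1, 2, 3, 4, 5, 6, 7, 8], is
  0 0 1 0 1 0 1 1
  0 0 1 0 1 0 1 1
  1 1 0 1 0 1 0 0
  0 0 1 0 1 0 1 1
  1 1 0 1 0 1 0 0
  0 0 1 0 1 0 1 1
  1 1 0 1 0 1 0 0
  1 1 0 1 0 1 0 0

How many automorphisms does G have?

1152

G is 4-regular and bipartite with parts {1, 2, 4, 6} and {3, 5, 7, 8} (each part is independent and every cross-pair is an edge), so G = K_{4,4}. Aut(K_{4,4}) is the wreath product S_4 ≀ Z_2: permute within each part, then optionally swap the parts; |Aut| = 2·(4!)² = 1152.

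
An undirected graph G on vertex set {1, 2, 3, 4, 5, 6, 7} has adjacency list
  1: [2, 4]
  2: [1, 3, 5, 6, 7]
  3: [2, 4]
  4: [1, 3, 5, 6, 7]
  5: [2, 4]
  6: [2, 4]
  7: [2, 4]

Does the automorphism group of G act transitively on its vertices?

No

Automorphisms preserve degree, but G has vertices of degree 2 and vertices of degree 5; no automorphism maps one to the other, so G is not vertex-transitive.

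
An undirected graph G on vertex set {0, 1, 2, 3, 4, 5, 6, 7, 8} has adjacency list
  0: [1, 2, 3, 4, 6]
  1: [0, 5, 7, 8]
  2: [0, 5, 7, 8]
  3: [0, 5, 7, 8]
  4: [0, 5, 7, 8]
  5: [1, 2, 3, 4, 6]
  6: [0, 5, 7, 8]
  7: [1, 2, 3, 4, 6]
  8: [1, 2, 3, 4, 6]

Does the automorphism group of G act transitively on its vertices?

Automorphisms preserve degree, but G has vertices of degree 4 and vertices of degree 5; no automorphism maps one to the other, so G is not vertex-transitive.

No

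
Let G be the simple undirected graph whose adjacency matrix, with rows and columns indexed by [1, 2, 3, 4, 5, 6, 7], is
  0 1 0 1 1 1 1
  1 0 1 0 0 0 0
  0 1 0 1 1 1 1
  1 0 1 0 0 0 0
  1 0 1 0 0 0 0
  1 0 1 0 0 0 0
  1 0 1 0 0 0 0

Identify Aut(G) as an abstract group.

S_5 × S_2

The vertices split by degree into {1, 3} (degree 5) and {2, 4, 5, 6, 7} (degree 2); every edge runs between the two parts, so G is the complete bipartite graph K_{2,5}. Automorphisms preserve the bipartition setwise (since the parts differ in size) and act as S_5 × S_2 within it; |Aut| = 240.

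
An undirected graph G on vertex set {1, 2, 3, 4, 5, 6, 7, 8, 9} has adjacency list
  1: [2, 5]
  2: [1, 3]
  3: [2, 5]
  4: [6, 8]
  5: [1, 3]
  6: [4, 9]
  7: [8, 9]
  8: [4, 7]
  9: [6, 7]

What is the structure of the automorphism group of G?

G has two connected components, {4, 6, 7, 8, 9} and {1, 2, 3, 5}; each is 2-regular, so G = C_5 ⊔ C_4. No automorphism exchanges components of different sizes, hence Aut(G) is the direct product D_4 × D_5, order 80.

D_4 × D_5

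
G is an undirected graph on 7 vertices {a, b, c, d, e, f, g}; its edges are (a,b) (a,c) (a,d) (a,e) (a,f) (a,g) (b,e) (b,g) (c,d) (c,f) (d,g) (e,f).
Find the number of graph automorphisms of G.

12

Vertex a is the unique vertex of degree 6; the remaining 6 vertices each have degree 3 and induce a cycle, so G is the wheel on 7 vertices with hub a. With the hub fixed, the remaining symmetry is that of the rim cycle C_6, giving the dihedral group D_6.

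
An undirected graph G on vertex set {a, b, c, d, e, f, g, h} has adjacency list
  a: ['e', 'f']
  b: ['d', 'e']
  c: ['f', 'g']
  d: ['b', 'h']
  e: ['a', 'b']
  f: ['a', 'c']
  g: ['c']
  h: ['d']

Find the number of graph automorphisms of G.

2

The degree sequence is [2, 2, 2, 2, 2, 2, 1, 1]; the two degree-1 vertices g and h are the ends of a path, so G = P_8. The only nontrivial automorphism of a path is the end-to-end reflection, so Aut(G) ≅ Z_2.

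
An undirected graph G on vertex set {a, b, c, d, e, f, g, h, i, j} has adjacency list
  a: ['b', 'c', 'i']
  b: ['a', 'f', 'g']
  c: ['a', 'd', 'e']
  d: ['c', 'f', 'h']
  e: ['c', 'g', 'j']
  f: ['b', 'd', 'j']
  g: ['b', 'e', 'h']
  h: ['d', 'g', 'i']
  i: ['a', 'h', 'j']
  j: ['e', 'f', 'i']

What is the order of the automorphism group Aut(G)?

G is 3-regular on 10 vertices with no triangles and no 4-cycles (girth 5): this is the Petersen graph. Viewing the Petersen graph as the Kneser graph K(5,2) — vertices are 2-subsets of {1,…,5}, edges join disjoint pairs — its automorphisms are exactly the permutations of the 5-element set, so Aut ≅ S_5 of order 120.

120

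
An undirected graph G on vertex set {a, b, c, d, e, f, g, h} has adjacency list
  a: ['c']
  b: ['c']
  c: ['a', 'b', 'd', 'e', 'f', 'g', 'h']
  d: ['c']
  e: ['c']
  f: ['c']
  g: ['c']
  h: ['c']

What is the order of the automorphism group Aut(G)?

Vertex c has degree 7 and every other vertex has degree 1, so G is the star K_{1,7} with centre c. The 7 leaves are pairwise interchangeable while the centre is fixed, giving Aut(G) = S_7.

5040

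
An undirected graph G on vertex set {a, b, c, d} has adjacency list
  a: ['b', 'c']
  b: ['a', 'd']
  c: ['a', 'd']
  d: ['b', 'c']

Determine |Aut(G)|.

8

G is 2-regular and bipartite with parts {b, c} and {a, d} (each part is independent and every cross-pair is an edge), so G = K_{2,2}. Each part can be permuted independently (S_2 × S_2) and the two equal-size parts can also be swapped, giving (S_2 × S_2) ⋊ Z_2 of order 2·(2!)² = 8.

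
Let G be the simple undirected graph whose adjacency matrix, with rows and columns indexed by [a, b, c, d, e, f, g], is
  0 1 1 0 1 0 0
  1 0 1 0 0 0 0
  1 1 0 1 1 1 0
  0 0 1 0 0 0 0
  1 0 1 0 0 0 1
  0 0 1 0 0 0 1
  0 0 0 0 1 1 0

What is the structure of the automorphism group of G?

The degree sequence is [3, 2, 5, 1, 3, 2, 2]. Checking the degree-preserving permutations of the vertex set shows that none except the identity preserves every edge, so Aut(G) is trivial.

{e}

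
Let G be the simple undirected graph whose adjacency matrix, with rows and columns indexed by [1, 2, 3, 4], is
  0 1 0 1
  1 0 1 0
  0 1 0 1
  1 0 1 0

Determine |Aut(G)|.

G is 2-regular and bipartite with parts {1, 3} and {2, 4} (each part is independent and every cross-pair is an edge), so G = K_{2,2}. Each part can be permuted independently (S_2 × S_2) and the two equal-size parts can also be swapped, giving (S_2 × S_2) ⋊ Z_2 of order 2·(2!)² = 8.

8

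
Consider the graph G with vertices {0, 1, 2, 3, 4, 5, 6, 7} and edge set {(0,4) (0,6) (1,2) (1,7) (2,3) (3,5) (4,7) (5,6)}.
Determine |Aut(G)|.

16

Every vertex has degree 2 and the graph is connected, so G is the 8-cycle C_8. The automorphisms of the 8-cycle are exactly the symmetries of a regular 8-gon: the dihedral group D_8, |D_8| = 16.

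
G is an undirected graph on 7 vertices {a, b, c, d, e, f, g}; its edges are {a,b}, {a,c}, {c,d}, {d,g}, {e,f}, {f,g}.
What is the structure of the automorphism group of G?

Z_2

The degree sequence is [2, 1, 2, 2, 1, 2, 2]; the two degree-1 vertices b and e are the ends of a path, so G = P_7. The only nontrivial automorphism of a path is the end-to-end reflection, so Aut(G) ≅ Z_2.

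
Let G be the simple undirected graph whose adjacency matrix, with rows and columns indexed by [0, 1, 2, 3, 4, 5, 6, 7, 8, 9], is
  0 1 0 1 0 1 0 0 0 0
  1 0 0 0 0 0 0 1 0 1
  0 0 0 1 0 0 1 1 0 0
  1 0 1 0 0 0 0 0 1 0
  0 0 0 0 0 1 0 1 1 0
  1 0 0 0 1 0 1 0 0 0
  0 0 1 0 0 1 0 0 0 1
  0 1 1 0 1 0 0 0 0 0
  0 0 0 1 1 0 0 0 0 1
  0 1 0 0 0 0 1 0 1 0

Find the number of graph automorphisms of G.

G is 3-regular on 10 vertices with no triangles and no 4-cycles (girth 5): this is the Petersen graph. Viewing the Petersen graph as the Kneser graph K(5,2) — vertices are 2-subsets of {1,…,5}, edges join disjoint pairs — its automorphisms are exactly the permutations of the 5-element set, so Aut ≅ S_5 of order 120.

120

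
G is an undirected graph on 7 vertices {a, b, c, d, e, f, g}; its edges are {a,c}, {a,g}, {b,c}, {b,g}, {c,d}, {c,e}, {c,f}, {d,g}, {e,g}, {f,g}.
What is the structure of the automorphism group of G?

The vertices split by degree into {c, g} (degree 5) and {a, b, d, e, f} (degree 2); every edge runs between the two parts, so G is the complete bipartite graph K_{2,5}. The parts have unequal sizes, so no automorphism swaps them; each part is permuted independently, giving S_5 × S_2 of order 5!·2! = 240.

S_5 × S_2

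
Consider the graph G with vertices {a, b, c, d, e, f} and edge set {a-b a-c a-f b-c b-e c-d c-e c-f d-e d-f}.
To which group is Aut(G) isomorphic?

Vertex c is the unique vertex of degree 5; the remaining 5 vertices each have degree 3 and induce a cycle, so G is the wheel on 6 vertices with hub c. Every automorphism fixes the hub and acts on the rim 5-cycle, so Aut(G) ≅ Aut(C_5) = D_5 of order 10.

D_5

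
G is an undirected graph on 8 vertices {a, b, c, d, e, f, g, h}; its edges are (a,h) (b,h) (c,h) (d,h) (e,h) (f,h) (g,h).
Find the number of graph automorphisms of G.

5040

Vertex h has degree 7 and every other vertex has degree 1, so G is the star K_{1,7} with centre h. The 7 leaves are pairwise interchangeable while the centre is fixed, giving Aut(G) = S_7.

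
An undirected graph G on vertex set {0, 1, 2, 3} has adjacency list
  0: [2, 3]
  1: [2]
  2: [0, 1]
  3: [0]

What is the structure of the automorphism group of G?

C_2

The degree sequence is [2, 1, 2, 1]; the two degree-1 vertices 1 and 3 are the ends of a path, so G = P_4. The only nontrivial automorphism of a path is the end-to-end reflection, so Aut(G) ≅ Z_2.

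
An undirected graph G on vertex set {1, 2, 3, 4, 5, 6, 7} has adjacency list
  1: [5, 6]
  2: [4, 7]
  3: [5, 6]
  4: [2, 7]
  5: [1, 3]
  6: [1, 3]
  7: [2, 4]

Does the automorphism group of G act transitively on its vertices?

No

G has two connected components, {1, 3, 5, 6} and {2, 4, 7}; each is 2-regular, so G = C_4 ⊔ C_3. The orbit of 1 under Aut(G) is {1, 3, 5, 6}, which does not contain 2, so G is not vertex-transitive.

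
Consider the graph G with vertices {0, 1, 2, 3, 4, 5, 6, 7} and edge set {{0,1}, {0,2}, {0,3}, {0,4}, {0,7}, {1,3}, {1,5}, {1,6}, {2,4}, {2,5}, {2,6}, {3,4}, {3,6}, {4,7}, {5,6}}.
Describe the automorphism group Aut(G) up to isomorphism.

The degree sequence is [5, 4, 4, 4, 4, 3, 4, 2]. Checking the degree-preserving permutations of the vertex set shows that none except the identity preserves every edge, so Aut(G) is trivial.

1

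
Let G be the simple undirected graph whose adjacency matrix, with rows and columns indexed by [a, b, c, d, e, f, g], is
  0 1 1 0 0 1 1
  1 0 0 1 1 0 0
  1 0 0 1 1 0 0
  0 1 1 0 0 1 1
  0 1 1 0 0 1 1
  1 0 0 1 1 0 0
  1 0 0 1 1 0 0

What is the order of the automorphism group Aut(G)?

The vertices split by degree into {a, d, e} (degree 4) and {b, c, f, g} (degree 3); every edge runs between the two parts, so G is the complete bipartite graph K_{3,4}. Automorphisms preserve the bipartition setwise (since the parts differ in size) and act as S_3 × S_4 within it; |Aut| = 144.

144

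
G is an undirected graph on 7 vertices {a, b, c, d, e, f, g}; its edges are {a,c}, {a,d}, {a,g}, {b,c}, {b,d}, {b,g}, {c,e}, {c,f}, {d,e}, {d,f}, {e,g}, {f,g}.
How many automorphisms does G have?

144

The vertices split by degree into {c, d, g} (degree 4) and {a, b, e, f} (degree 3); every edge runs between the two parts, so G is the complete bipartite graph K_{3,4}. The parts have unequal sizes, so no automorphism swaps them; each part is permuted independently, giving S_4 × S_3 of order 4!·3! = 144.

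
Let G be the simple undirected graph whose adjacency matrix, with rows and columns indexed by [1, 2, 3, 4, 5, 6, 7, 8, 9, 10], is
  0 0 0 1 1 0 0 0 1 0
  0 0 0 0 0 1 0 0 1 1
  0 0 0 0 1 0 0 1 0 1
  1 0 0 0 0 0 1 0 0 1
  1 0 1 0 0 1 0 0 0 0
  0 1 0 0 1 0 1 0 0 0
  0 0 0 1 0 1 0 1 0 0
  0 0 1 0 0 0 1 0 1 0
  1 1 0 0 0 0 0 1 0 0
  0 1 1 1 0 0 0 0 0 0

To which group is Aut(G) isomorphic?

G is 3-regular on 10 vertices with no triangles and no 4-cycles (girth 5): this is the Petersen graph. It is a classical fact that the Petersen graph has automorphism group S_5 (order 120), arising from its description as the Kneser graph K(5,2).

S_5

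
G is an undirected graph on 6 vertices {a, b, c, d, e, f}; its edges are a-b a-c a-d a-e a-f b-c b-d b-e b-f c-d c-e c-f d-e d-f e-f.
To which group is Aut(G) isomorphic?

All 6 vertices are pairwise adjacent: G = K_6. Any permutation of the 6 vertices preserves K_6, so Aut(K_6) = S_6 of order 6! = 720.

S_6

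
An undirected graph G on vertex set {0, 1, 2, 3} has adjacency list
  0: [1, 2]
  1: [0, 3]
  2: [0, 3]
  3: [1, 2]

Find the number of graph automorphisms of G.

G is 2-regular and bipartite with parts {0, 3} and {1, 2} (each part is independent and every cross-pair is an edge), so G = K_{2,2}. Aut(K_{2,2}) is the wreath product S_2 ≀ Z_2: permute within each part, then optionally swap the parts; |Aut| = 2·(2!)² = 8.

8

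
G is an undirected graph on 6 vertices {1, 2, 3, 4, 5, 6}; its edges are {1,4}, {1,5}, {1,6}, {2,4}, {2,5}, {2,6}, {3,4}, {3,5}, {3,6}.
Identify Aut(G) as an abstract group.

(S_3 × S_3) ⋊ Z_2

G is 3-regular and bipartite with parts {1, 2, 3} and {4, 5, 6} (each part is independent and every cross-pair is an edge), so G = K_{3,3}. Aut(K_{3,3}) is the wreath product S_3 ≀ Z_2: permute within each part, then optionally swap the parts; |Aut| = 2·(3!)² = 72.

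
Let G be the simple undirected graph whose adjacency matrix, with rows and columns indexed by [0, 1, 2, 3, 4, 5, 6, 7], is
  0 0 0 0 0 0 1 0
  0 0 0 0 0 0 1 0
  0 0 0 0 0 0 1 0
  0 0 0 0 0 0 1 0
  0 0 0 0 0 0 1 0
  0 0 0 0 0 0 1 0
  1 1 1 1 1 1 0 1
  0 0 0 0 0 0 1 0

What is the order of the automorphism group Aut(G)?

5040

Vertex 6 has degree 7 and every other vertex has degree 1, so G is the star K_{1,7} with centre 6. Any automorphism fixes the centre and permutes the 7 leaves freely, so Aut(G) ≅ S_7 of order 7! = 5040.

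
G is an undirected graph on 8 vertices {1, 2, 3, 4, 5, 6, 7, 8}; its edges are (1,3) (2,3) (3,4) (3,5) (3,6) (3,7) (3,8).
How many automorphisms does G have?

Vertex 3 has degree 7 and every other vertex has degree 1, so G is the star K_{1,7} with centre 3. Any automorphism fixes the centre and permutes the 7 leaves freely, so Aut(G) ≅ S_7 of order 7! = 5040.

5040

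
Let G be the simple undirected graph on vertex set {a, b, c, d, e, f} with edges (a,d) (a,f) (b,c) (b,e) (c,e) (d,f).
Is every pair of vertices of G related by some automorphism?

Yes

G has two connected components, {b, c, e} and {a, d, f}; each is 2-regular, so G = C_3 ⊔ C_3. Aut of a disjoint union of two copies of C_3 is the wreath product D_3 ≀ Z_2, of order 2·6² = 72. This group acts transitively on the 6 vertices.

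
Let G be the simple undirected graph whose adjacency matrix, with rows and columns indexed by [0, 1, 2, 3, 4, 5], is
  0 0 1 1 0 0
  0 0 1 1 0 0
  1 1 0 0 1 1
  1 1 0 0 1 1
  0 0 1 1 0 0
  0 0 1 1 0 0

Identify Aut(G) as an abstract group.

The vertices split by degree into {2, 3} (degree 4) and {0, 1, 4, 5} (degree 2); every edge runs between the two parts, so G is the complete bipartite graph K_{2,4}. The parts have unequal sizes, so no automorphism swaps them; each part is permuted independently, giving S_2 × S_4 of order 2!·4! = 48.

S_2 × S_4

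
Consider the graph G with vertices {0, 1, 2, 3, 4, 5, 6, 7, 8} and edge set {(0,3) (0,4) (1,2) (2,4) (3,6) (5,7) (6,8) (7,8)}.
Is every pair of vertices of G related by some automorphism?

No

Automorphisms preserve degree, but G has vertices of degree 1 and vertices of degree 2; no automorphism maps one to the other, so G is not vertex-transitive.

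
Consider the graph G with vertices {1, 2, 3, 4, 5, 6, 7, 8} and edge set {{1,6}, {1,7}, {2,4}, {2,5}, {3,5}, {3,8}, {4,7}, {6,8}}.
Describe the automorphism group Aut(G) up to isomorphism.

Every vertex has degree 2 and the graph is connected, so G is the 8-cycle C_8. The automorphisms of the 8-cycle are exactly the symmetries of a regular 8-gon: the dihedral group D_8, |D_8| = 16.

D_8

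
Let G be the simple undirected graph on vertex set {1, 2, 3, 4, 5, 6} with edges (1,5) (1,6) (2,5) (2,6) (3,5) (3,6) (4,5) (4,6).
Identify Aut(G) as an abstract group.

The vertices split by degree into {5, 6} (degree 4) and {1, 2, 3, 4} (degree 2); every edge runs between the two parts, so G is the complete bipartite graph K_{2,4}. The parts have unequal sizes, so no automorphism swaps them; each part is permuted independently, giving S_2 × S_4 of order 2!·4! = 48.

S_2 × S_4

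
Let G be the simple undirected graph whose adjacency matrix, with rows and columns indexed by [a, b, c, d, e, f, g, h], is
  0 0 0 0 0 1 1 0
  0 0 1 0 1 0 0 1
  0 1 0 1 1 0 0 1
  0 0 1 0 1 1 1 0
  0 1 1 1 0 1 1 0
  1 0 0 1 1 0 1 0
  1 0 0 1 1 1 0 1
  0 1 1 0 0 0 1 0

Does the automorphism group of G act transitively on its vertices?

Vertex a is the only vertex of degree 2, so every automorphism fixes it; G is not vertex-transitive.

No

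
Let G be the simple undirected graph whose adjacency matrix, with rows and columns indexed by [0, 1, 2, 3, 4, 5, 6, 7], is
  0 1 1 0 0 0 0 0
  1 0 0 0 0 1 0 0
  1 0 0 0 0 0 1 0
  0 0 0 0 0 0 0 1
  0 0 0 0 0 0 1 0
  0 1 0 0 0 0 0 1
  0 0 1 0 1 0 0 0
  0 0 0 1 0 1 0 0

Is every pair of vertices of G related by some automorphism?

No

Automorphisms preserve degree, but G has vertices of degree 1 and vertices of degree 2; no automorphism maps one to the other, so G is not vertex-transitive.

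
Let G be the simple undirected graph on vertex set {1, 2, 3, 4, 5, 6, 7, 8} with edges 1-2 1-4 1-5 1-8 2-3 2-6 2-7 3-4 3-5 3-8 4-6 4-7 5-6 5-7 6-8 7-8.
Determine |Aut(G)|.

G is 4-regular and bipartite with parts {1, 3, 6, 7} and {2, 4, 5, 8} (each part is independent and every cross-pair is an edge), so G = K_{4,4}. Aut(K_{4,4}) is the wreath product S_4 ≀ Z_2: permute within each part, then optionally swap the parts; |Aut| = 2·(4!)² = 1152.

1152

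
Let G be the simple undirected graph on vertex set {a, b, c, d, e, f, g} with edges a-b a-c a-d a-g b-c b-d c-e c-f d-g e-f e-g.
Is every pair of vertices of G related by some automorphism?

No

Vertex f is the only vertex of degree 2, so every automorphism fixes it; G is not vertex-transitive.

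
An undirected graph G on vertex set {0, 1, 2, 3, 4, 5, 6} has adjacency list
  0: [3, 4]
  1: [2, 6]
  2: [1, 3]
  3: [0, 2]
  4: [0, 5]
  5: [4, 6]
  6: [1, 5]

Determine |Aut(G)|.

14

G is 2-regular and connected on 7 vertices, i.e. the cycle C_7. The automorphisms of the 7-cycle are exactly the symmetries of a regular 7-gon: the dihedral group D_7, |D_7| = 14.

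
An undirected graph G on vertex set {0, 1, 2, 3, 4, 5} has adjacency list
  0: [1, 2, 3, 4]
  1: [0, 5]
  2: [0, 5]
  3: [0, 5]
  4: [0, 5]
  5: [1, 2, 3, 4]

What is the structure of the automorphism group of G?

S_4 × S_2

The vertices split by degree into {0, 5} (degree 4) and {1, 2, 3, 4} (degree 2); every edge runs between the two parts, so G is the complete bipartite graph K_{2,4}. The parts have unequal sizes, so no automorphism swaps them; each part is permuted independently, giving S_4 × S_2 of order 4!·2! = 48.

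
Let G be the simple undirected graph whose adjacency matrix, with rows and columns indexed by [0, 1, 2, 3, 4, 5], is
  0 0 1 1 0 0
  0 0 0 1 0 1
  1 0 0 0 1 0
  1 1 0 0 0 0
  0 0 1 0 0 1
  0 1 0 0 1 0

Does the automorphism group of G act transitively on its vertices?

Yes

G is 2-regular and connected on 6 vertices, i.e. the cycle C_6. C_6 has 6 rotations and 6 reflections, so Aut(C_6) ≅ D_6 of order 12. Under this action every vertex can be carried to every other, so G is vertex-transitive.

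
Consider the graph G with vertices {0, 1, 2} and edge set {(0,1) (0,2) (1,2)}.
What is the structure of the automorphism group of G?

Every vertex has degree 2, so G is the complete graph K_3. Any permutation of the 3 vertices preserves K_3, so Aut(K_3) = S_3 of order 3! = 6.

S_3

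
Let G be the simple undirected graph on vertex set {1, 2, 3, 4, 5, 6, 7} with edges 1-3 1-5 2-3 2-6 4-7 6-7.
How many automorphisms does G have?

The degree sequence is [2, 2, 2, 1, 1, 2, 2]; the two degree-1 vertices 4 and 5 are the ends of a path, so G = P_7. A path has exactly one nontrivial symmetry — reversal — giving Aut(G) of order 2.

2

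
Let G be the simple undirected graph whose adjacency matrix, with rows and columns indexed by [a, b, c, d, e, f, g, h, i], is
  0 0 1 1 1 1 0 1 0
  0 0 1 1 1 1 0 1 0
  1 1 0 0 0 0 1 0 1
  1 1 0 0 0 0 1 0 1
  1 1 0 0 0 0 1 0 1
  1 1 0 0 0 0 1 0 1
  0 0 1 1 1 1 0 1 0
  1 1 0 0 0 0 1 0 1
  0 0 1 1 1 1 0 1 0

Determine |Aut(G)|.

The vertices split by degree into {a, b, g, i} (degree 5) and {c, d, e, f, h} (degree 4); every edge runs between the two parts, so G is the complete bipartite graph K_{4,5}. The parts have unequal sizes, so no automorphism swaps them; each part is permuted independently, giving S_5 × S_4 of order 5!·4! = 2880.

2880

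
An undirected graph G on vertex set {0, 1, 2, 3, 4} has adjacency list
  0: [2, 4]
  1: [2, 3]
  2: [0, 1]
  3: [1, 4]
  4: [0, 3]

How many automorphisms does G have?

Every vertex has degree 2 and the graph is connected, so G is the 5-cycle C_5. C_5 has 5 rotations and 5 reflections, so Aut(C_5) ≅ D_5 of order 10.

10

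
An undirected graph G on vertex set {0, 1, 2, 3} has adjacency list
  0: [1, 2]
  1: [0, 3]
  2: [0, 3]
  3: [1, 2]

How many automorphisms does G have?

Every vertex has degree 2 and the graph is connected, so G is the 4-cycle C_4. C_4 has 4 rotations and 4 reflections, so Aut(C_4) ≅ D_4 of order 8.

8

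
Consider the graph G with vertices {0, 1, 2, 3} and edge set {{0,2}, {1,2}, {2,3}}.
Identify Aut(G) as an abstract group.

S_3

Vertex 2 has degree 3 and every other vertex has degree 1, so G is the star K_{1,3} with centre 2. The 3 leaves are pairwise interchangeable while the centre is fixed, giving Aut(G) = S_3.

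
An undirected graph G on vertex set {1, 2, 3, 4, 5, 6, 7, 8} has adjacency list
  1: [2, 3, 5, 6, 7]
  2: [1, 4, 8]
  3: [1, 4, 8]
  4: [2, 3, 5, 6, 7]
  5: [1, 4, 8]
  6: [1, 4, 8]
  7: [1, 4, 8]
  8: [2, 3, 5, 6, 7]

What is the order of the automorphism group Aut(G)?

720

The vertices split by degree into {1, 4, 8} (degree 5) and {2, 3, 5, 6, 7} (degree 3); every edge runs between the two parts, so G is the complete bipartite graph K_{3,5}. The parts have unequal sizes, so no automorphism swaps them; each part is permuted independently, giving S_5 × S_3 of order 5!·3! = 720.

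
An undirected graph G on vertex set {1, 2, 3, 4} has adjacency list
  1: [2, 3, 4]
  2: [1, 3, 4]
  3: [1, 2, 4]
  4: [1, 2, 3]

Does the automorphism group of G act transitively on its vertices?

Yes

All 4 vertices are pairwise adjacent: G = K_4. Any permutation of the 4 vertices preserves K_4, so Aut(K_4) = S_4 of order 4! = 24. Under this action every vertex can be carried to every other, so G is vertex-transitive.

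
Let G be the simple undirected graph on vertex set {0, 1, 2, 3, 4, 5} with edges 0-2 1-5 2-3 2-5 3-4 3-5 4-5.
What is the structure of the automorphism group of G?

Degrees alone do not determine every vertex (e.g. 0 and 1 both have degree 1), but their neighbour-degree multisets differ: N(0) has degrees [3] while N(1) has degrees [4]. Repeating this refinement separates all vertices, so the only automorphism is the identity.

the trivial group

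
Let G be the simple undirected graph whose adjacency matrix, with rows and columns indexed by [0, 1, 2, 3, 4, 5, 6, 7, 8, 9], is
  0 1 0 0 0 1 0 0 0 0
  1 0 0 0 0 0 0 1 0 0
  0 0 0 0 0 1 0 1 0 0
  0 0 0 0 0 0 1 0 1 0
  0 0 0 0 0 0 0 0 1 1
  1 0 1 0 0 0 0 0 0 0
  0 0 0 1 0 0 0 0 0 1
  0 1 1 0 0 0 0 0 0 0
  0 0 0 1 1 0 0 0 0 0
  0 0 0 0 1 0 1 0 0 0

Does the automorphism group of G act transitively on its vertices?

G has two connected components, {0, 1, 2, 5, 7} and {3, 4, 6, 8, 9}; each is 2-regular, so G = C_5 ⊔ C_5. With two isomorphic components, Aut(G) = Aut(C_5) ≀ S_2 = (D_5 × D_5) ⋊ Z_2: permute each cycle by D_5, then optionally swap the two cycles. Order 2·(2·5)² = 200. Under this action every vertex can be carried to every other, so G is vertex-transitive.

Yes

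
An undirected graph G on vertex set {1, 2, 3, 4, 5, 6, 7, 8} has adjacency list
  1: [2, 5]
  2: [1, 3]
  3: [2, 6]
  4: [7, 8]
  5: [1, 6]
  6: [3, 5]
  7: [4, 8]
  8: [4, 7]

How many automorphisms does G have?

G has two connected components, {1, 2, 3, 5, 6} and {4, 7, 8}; each is 2-regular, so G = C_5 ⊔ C_3. The components are non-isomorphic (different sizes), so Aut(G) = Aut(C_3) × Aut(C_5) = D_3 × D_5 of order 6·10 = 60.

60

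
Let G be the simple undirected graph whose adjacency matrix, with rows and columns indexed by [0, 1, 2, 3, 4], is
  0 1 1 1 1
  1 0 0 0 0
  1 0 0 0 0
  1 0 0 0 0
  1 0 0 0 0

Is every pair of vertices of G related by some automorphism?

Vertex 0 is the only vertex of degree 4, so every automorphism fixes it; G is not vertex-transitive.

No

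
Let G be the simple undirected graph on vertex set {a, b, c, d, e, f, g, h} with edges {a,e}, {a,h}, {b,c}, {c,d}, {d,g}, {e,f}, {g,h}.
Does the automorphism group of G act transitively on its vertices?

No

Automorphisms preserve degree, but G has vertices of degree 1 and vertices of degree 2; no automorphism maps one to the other, so G is not vertex-transitive.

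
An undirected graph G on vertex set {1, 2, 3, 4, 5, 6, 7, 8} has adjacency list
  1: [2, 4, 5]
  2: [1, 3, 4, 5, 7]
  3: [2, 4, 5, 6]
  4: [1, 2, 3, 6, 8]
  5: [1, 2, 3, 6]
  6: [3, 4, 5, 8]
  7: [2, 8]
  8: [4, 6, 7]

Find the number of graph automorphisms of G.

The degree sequence is [3, 5, 4, 5, 4, 4, 2, 3]. Checking the degree-preserving permutations of the vertex set shows that none except the identity preserves every edge, so Aut(G) is trivial.

1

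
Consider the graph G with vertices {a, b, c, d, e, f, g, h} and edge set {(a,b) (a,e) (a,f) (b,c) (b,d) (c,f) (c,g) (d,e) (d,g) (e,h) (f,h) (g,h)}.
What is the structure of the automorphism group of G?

the hyperoctahedral group B_3

G is 3-regular and bipartite on 2^3 = 8 vertices with girth 4; it is the hypercube graph Q_3. Aut(Q_3) consists of the signed permutations of the 3 coordinate axes: 3! permutations times 2^3 sign flips, so |Aut| = 2^3·3! = 48.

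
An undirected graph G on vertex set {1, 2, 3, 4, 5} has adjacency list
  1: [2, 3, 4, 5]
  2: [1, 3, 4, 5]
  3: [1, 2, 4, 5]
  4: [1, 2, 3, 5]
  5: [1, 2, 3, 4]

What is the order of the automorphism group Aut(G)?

120

Every vertex has degree 4, so G is the complete graph K_5. Every bijection on the vertex set is an automorphism of K_5; hence Aut(K_5) ≅ S_5, order 120.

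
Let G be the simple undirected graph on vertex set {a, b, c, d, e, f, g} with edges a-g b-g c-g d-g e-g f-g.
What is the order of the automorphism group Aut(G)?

720

Vertex g has degree 6 and every other vertex has degree 1, so G is the star K_{1,6} with centre g. The 6 leaves are pairwise interchangeable while the centre is fixed, giving Aut(G) = S_6.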